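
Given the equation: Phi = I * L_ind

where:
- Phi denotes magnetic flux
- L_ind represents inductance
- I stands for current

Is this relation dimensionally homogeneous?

Yes

Phi (magnetic flux) has dimensions [I^-1 L^2 M T^-2].
L_ind (inductance) has dimensions [I^-2 L^2 M T^-2].
I (current) has dimensions [I].

Left side: [I^-1 L^2 M T^-2]
Right side: [I^-1 L^2 M T^-2]

Both sides have the same dimensions, so the equation is dimensionally consistent.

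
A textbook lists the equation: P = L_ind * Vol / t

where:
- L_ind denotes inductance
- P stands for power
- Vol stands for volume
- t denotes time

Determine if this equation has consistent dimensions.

No

L_ind (inductance) has dimensions [I^-2 L^2 M T^-2].
P (power) has dimensions [L^2 M T^-3].
Vol (volume) has dimensions [L^3].
t (time) has dimensions [T].

Left side: [L^2 M T^-3]
Right side: [I^-2 L^5 M T^-3]

The two sides have different dimensions, so the equation is NOT dimensionally consistent.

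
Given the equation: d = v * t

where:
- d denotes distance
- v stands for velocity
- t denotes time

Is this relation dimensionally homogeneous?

Yes

d (distance) has dimensions [L].
v (velocity) has dimensions [L T^-1].
t (time) has dimensions [T].

Left side: [L]
Right side: [L]

Both sides have the same dimensions, so the equation is dimensionally consistent.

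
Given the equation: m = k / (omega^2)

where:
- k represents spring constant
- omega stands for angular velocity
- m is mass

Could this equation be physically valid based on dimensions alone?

Yes

k (spring constant) has dimensions [M T^-2].
omega (angular velocity) has dimensions [T^-1].
m (mass) has dimensions [M].

Left side: [M]
Right side: [M]

Both sides have the same dimensions, so the equation is dimensionally consistent.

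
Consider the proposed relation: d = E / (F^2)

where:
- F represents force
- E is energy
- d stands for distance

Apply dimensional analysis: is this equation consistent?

No

F (force) has dimensions [L M T^-2].
E (energy) has dimensions [L^2 M T^-2].
d (distance) has dimensions [L].

Left side: [L]
Right side: [M^-1 T^2]

The two sides have different dimensions, so the equation is NOT dimensionally consistent.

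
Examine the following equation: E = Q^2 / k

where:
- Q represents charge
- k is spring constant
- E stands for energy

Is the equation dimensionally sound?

No

Q (charge) has dimensions [I T].
k (spring constant) has dimensions [M T^-2].
E (energy) has dimensions [L^2 M T^-2].

Left side: [L^2 M T^-2]
Right side: [I^2 M^-1 T^4]

The two sides have different dimensions, so the equation is NOT dimensionally consistent.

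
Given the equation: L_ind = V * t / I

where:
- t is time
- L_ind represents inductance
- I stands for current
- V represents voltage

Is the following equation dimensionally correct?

Yes

t (time) has dimensions [T].
L_ind (inductance) has dimensions [I^-2 L^2 M T^-2].
I (current) has dimensions [I].
V (voltage) has dimensions [I^-1 L^2 M T^-3].

Left side: [I^-2 L^2 M T^-2]
Right side: [I^-2 L^2 M T^-2]

Both sides have the same dimensions, so the equation is dimensionally consistent.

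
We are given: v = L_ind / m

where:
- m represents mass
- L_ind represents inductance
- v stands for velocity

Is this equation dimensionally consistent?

No

m (mass) has dimensions [M].
L_ind (inductance) has dimensions [I^-2 L^2 M T^-2].
v (velocity) has dimensions [L T^-1].

Left side: [L T^-1]
Right side: [I^-2 L^2 T^-2]

The two sides have different dimensions, so the equation is NOT dimensionally consistent.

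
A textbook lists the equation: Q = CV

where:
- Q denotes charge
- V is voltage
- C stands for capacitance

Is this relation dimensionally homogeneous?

Yes

Q (charge) has dimensions [I T].
V (voltage) has dimensions [I^-1 L^2 M T^-3].
C (capacitance) has dimensions [I^2 L^-2 M^-1 T^4].

Left side: [I T]
Right side: [I T]

Both sides have the same dimensions, so the equation is dimensionally consistent.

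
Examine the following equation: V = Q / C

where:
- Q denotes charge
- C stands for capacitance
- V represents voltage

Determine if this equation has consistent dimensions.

Yes

Q (charge) has dimensions [I T].
C (capacitance) has dimensions [I^2 L^-2 M^-1 T^4].
V (voltage) has dimensions [I^-1 L^2 M T^-3].

Left side: [I^-1 L^2 M T^-3]
Right side: [I^-1 L^2 M T^-3]

Both sides have the same dimensions, so the equation is dimensionally consistent.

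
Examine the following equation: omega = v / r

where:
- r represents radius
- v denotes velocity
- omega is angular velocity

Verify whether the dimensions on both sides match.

Yes

r (radius) has dimensions [L].
v (velocity) has dimensions [L T^-1].
omega (angular velocity) has dimensions [T^-1].

Left side: [T^-1]
Right side: [T^-1]

Both sides have the same dimensions, so the equation is dimensionally consistent.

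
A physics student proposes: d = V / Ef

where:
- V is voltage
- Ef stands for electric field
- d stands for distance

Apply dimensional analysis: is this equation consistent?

Yes

V (voltage) has dimensions [I^-1 L^2 M T^-3].
Ef (electric field) has dimensions [I^-1 L M T^-3].
d (distance) has dimensions [L].

Left side: [L]
Right side: [L]

Both sides have the same dimensions, so the equation is dimensionally consistent.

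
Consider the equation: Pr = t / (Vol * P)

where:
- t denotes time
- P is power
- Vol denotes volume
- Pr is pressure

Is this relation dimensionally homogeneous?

No

t (time) has dimensions [T].
P (power) has dimensions [L^2 M T^-3].
Vol (volume) has dimensions [L^3].
Pr (pressure) has dimensions [L^-1 M T^-2].

Left side: [L^-1 M T^-2]
Right side: [L^-5 M^-1 T^4]

The two sides have different dimensions, so the equation is NOT dimensionally consistent.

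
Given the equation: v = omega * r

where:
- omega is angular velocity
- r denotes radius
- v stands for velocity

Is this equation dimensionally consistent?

Yes

omega (angular velocity) has dimensions [T^-1].
r (radius) has dimensions [L].
v (velocity) has dimensions [L T^-1].

Left side: [L T^-1]
Right side: [L T^-1]

Both sides have the same dimensions, so the equation is dimensionally consistent.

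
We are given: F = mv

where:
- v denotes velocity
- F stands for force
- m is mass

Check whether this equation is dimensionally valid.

No

v (velocity) has dimensions [L T^-1].
F (force) has dimensions [L M T^-2].
m (mass) has dimensions [M].

Left side: [L M T^-2]
Right side: [L M T^-1]

The two sides have different dimensions, so the equation is NOT dimensionally consistent.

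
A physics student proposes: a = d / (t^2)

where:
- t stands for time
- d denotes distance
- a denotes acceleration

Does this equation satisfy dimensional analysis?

Yes

t (time) has dimensions [T].
d (distance) has dimensions [L].
a (acceleration) has dimensions [L T^-2].

Left side: [L T^-2]
Right side: [L T^-2]

Both sides have the same dimensions, so the equation is dimensionally consistent.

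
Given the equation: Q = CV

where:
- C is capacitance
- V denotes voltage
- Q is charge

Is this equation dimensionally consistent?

Yes

C (capacitance) has dimensions [I^2 L^-2 M^-1 T^4].
V (voltage) has dimensions [I^-1 L^2 M T^-3].
Q (charge) has dimensions [I T].

Left side: [I T]
Right side: [I T]

Both sides have the same dimensions, so the equation is dimensionally consistent.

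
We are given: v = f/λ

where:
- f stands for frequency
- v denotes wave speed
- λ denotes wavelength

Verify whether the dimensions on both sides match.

No

f (frequency) has dimensions [T^-1].
v (wave speed) has dimensions [L T^-1].
λ (wavelength) has dimensions [L].

Left side: [L T^-1]
Right side: [L^-1 T^-1]

The two sides have different dimensions, so the equation is NOT dimensionally consistent.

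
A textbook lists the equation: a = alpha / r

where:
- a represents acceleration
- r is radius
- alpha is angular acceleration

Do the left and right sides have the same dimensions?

No

a (acceleration) has dimensions [L T^-2].
r (radius) has dimensions [L].
alpha (angular acceleration) has dimensions [T^-2].

Left side: [L T^-2]
Right side: [L^-1 T^-2]

The two sides have different dimensions, so the equation is NOT dimensionally consistent.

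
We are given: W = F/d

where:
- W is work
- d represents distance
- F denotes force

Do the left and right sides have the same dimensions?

No

W (work) has dimensions [L^2 M T^-2].
d (distance) has dimensions [L].
F (force) has dimensions [L M T^-2].

Left side: [L^2 M T^-2]
Right side: [M T^-2]

The two sides have different dimensions, so the equation is NOT dimensionally consistent.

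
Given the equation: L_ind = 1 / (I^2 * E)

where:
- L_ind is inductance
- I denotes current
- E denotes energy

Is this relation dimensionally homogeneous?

No

L_ind (inductance) has dimensions [I^-2 L^2 M T^-2].
I (current) has dimensions [I].
E (energy) has dimensions [L^2 M T^-2].

Left side: [I^-2 L^2 M T^-2]
Right side: [I^-2 L^-2 M^-1 T^2]

The two sides have different dimensions, so the equation is NOT dimensionally consistent.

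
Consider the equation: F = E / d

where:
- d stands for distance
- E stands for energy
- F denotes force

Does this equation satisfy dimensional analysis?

Yes

d (distance) has dimensions [L].
E (energy) has dimensions [L^2 M T^-2].
F (force) has dimensions [L M T^-2].

Left side: [L M T^-2]
Right side: [L M T^-2]

Both sides have the same dimensions, so the equation is dimensionally consistent.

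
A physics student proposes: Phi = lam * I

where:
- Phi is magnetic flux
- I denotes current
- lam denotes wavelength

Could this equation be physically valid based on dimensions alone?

No

Phi (magnetic flux) has dimensions [I^-1 L^2 M T^-2].
I (current) has dimensions [I].
lam (wavelength) has dimensions [L].

Left side: [I^-1 L^2 M T^-2]
Right side: [I L]

The two sides have different dimensions, so the equation is NOT dimensionally consistent.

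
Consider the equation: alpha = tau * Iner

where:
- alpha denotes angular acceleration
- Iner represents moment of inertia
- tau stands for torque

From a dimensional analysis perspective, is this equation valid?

No

alpha (angular acceleration) has dimensions [T^-2].
Iner (moment of inertia) has dimensions [L^2 M].
tau (torque) has dimensions [L^2 M T^-2].

Left side: [T^-2]
Right side: [L^4 M^2 T^-2]

The two sides have different dimensions, so the equation is NOT dimensionally consistent.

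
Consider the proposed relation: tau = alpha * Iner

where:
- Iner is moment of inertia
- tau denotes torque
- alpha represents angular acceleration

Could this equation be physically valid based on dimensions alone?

Yes

Iner (moment of inertia) has dimensions [L^2 M].
tau (torque) has dimensions [L^2 M T^-2].
alpha (angular acceleration) has dimensions [T^-2].

Left side: [L^2 M T^-2]
Right side: [L^2 M T^-2]

Both sides have the same dimensions, so the equation is dimensionally consistent.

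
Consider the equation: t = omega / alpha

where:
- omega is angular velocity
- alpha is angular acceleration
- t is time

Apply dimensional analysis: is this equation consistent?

Yes

omega (angular velocity) has dimensions [T^-1].
alpha (angular acceleration) has dimensions [T^-2].
t (time) has dimensions [T].

Left side: [T]
Right side: [T]

Both sides have the same dimensions, so the equation is dimensionally consistent.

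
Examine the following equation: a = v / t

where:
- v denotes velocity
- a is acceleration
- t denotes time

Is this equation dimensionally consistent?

Yes

v (velocity) has dimensions [L T^-1].
a (acceleration) has dimensions [L T^-2].
t (time) has dimensions [T].

Left side: [L T^-2]
Right side: [L T^-2]

Both sides have the same dimensions, so the equation is dimensionally consistent.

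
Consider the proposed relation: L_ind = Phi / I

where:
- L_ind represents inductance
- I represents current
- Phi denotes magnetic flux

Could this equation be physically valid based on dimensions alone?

Yes

L_ind (inductance) has dimensions [I^-2 L^2 M T^-2].
I (current) has dimensions [I].
Phi (magnetic flux) has dimensions [I^-1 L^2 M T^-2].

Left side: [I^-2 L^2 M T^-2]
Right side: [I^-2 L^2 M T^-2]

Both sides have the same dimensions, so the equation is dimensionally consistent.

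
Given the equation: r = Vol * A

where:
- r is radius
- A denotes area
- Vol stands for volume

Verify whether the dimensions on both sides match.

No

r (radius) has dimensions [L].
A (area) has dimensions [L^2].
Vol (volume) has dimensions [L^3].

Left side: [L]
Right side: [L^5]

The two sides have different dimensions, so the equation is NOT dimensionally consistent.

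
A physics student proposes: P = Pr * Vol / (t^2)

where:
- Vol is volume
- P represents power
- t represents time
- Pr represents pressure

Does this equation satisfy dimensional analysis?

No

Vol (volume) has dimensions [L^3].
P (power) has dimensions [L^2 M T^-3].
t (time) has dimensions [T].
Pr (pressure) has dimensions [L^-1 M T^-2].

Left side: [L^2 M T^-3]
Right side: [L^2 M T^-4]

The two sides have different dimensions, so the equation is NOT dimensionally consistent.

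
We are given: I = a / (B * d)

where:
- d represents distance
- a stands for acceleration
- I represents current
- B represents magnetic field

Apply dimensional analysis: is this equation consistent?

No

d (distance) has dimensions [L].
a (acceleration) has dimensions [L T^-2].
I (current) has dimensions [I].
B (magnetic field) has dimensions [I^-1 M T^-2].

Left side: [I]
Right side: [I M^-1]

The two sides have different dimensions, so the equation is NOT dimensionally consistent.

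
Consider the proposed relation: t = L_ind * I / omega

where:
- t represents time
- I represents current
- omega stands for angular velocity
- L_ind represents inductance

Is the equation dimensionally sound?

No

t (time) has dimensions [T].
I (current) has dimensions [I].
omega (angular velocity) has dimensions [T^-1].
L_ind (inductance) has dimensions [I^-2 L^2 M T^-2].

Left side: [T]
Right side: [I^-1 L^2 M T^-1]

The two sides have different dimensions, so the equation is NOT dimensionally consistent.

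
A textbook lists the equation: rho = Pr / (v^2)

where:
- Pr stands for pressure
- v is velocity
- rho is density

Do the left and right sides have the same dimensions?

Yes

Pr (pressure) has dimensions [L^-1 M T^-2].
v (velocity) has dimensions [L T^-1].
rho (density) has dimensions [L^-3 M].

Left side: [L^-3 M]
Right side: [L^-3 M]

Both sides have the same dimensions, so the equation is dimensionally consistent.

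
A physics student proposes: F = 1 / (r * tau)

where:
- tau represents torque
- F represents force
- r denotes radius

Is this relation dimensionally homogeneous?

No

tau (torque) has dimensions [L^2 M T^-2].
F (force) has dimensions [L M T^-2].
r (radius) has dimensions [L].

Left side: [L M T^-2]
Right side: [L^-3 M^-1 T^2]

The two sides have different dimensions, so the equation is NOT dimensionally consistent.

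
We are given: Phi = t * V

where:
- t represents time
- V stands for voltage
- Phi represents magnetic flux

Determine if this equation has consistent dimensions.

Yes

t (time) has dimensions [T].
V (voltage) has dimensions [I^-1 L^2 M T^-3].
Phi (magnetic flux) has dimensions [I^-1 L^2 M T^-2].

Left side: [I^-1 L^2 M T^-2]
Right side: [I^-1 L^2 M T^-2]

Both sides have the same dimensions, so the equation is dimensionally consistent.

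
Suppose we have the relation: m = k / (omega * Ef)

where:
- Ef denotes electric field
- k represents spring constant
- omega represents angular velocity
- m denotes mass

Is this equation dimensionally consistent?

No

Ef (electric field) has dimensions [I^-1 L M T^-3].
k (spring constant) has dimensions [M T^-2].
omega (angular velocity) has dimensions [T^-1].
m (mass) has dimensions [M].

Left side: [M]
Right side: [I L^-1 T^2]

The two sides have different dimensions, so the equation is NOT dimensionally consistent.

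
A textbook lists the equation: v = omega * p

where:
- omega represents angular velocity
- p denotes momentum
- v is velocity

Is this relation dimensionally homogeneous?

No

omega (angular velocity) has dimensions [T^-1].
p (momentum) has dimensions [L M T^-1].
v (velocity) has dimensions [L T^-1].

Left side: [L T^-1]
Right side: [L M T^-2]

The two sides have different dimensions, so the equation is NOT dimensionally consistent.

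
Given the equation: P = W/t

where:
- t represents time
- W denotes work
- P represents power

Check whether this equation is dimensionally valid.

Yes

t (time) has dimensions [T].
W (work) has dimensions [L^2 M T^-2].
P (power) has dimensions [L^2 M T^-3].

Left side: [L^2 M T^-3]
Right side: [L^2 M T^-3]

Both sides have the same dimensions, so the equation is dimensionally consistent.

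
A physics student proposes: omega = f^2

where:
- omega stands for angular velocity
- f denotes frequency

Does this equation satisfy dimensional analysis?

No

omega (angular velocity) has dimensions [T^-1].
f (frequency) has dimensions [T^-1].

Left side: [T^-1]
Right side: [T^-2]

The two sides have different dimensions, so the equation is NOT dimensionally consistent.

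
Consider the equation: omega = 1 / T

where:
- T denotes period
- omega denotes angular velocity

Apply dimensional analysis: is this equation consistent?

Yes

T (period) has dimensions [T].
omega (angular velocity) has dimensions [T^-1].

Left side: [T^-1]
Right side: [T^-1]

Both sides have the same dimensions, so the equation is dimensionally consistent.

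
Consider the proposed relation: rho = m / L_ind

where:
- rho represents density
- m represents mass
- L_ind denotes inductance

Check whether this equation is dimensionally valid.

No

rho (density) has dimensions [L^-3 M].
m (mass) has dimensions [M].
L_ind (inductance) has dimensions [I^-2 L^2 M T^-2].

Left side: [L^-3 M]
Right side: [I^2 L^-2 T^2]

The two sides have different dimensions, so the equation is NOT dimensionally consistent.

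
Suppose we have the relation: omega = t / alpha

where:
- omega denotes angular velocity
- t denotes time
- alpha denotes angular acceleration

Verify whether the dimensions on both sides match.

No

omega (angular velocity) has dimensions [T^-1].
t (time) has dimensions [T].
alpha (angular acceleration) has dimensions [T^-2].

Left side: [T^-1]
Right side: [T^3]

The two sides have different dimensions, so the equation is NOT dimensionally consistent.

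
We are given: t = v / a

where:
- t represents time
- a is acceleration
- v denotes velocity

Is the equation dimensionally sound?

Yes

t (time) has dimensions [T].
a (acceleration) has dimensions [L T^-2].
v (velocity) has dimensions [L T^-1].

Left side: [T]
Right side: [T]

Both sides have the same dimensions, so the equation is dimensionally consistent.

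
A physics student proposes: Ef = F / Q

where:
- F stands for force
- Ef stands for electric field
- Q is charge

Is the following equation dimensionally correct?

Yes

F (force) has dimensions [L M T^-2].
Ef (electric field) has dimensions [I^-1 L M T^-3].
Q (charge) has dimensions [I T].

Left side: [I^-1 L M T^-3]
Right side: [I^-1 L M T^-3]

Both sides have the same dimensions, so the equation is dimensionally consistent.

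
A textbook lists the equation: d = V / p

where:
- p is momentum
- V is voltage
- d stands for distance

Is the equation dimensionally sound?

No

p (momentum) has dimensions [L M T^-1].
V (voltage) has dimensions [I^-1 L^2 M T^-3].
d (distance) has dimensions [L].

Left side: [L]
Right side: [I^-1 L T^-2]

The two sides have different dimensions, so the equation is NOT dimensionally consistent.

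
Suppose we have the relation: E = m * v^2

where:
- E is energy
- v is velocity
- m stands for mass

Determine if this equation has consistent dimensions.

Yes

E (energy) has dimensions [L^2 M T^-2].
v (velocity) has dimensions [L T^-1].
m (mass) has dimensions [M].

Left side: [L^2 M T^-2]
Right side: [L^2 M T^-2]

Both sides have the same dimensions, so the equation is dimensionally consistent.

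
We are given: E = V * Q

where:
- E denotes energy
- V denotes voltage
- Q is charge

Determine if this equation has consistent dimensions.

Yes

E (energy) has dimensions [L^2 M T^-2].
V (voltage) has dimensions [I^-1 L^2 M T^-3].
Q (charge) has dimensions [I T].

Left side: [L^2 M T^-2]
Right side: [L^2 M T^-2]

Both sides have the same dimensions, so the equation is dimensionally consistent.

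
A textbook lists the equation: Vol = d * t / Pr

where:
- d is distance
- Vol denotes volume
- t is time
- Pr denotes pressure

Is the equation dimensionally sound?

No

d (distance) has dimensions [L].
Vol (volume) has dimensions [L^3].
t (time) has dimensions [T].
Pr (pressure) has dimensions [L^-1 M T^-2].

Left side: [L^3]
Right side: [L^2 M^-1 T^3]

The two sides have different dimensions, so the equation is NOT dimensionally consistent.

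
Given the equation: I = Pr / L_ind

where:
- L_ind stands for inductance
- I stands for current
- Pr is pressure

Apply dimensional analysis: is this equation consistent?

No

L_ind (inductance) has dimensions [I^-2 L^2 M T^-2].
I (current) has dimensions [I].
Pr (pressure) has dimensions [L^-1 M T^-2].

Left side: [I]
Right side: [I^2 L^-3]

The two sides have different dimensions, so the equation is NOT dimensionally consistent.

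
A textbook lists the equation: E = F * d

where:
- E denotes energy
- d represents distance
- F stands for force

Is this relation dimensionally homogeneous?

Yes

E (energy) has dimensions [L^2 M T^-2].
d (distance) has dimensions [L].
F (force) has dimensions [L M T^-2].

Left side: [L^2 M T^-2]
Right side: [L^2 M T^-2]

Both sides have the same dimensions, so the equation is dimensionally consistent.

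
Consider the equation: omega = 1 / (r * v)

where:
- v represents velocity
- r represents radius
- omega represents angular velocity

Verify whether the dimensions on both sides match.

No

v (velocity) has dimensions [L T^-1].
r (radius) has dimensions [L].
omega (angular velocity) has dimensions [T^-1].

Left side: [T^-1]
Right side: [L^-2 T]

The two sides have different dimensions, so the equation is NOT dimensionally consistent.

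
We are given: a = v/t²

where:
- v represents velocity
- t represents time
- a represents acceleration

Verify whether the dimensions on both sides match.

No

v (velocity) has dimensions [L T^-1].
t (time) has dimensions [T].
a (acceleration) has dimensions [L T^-2].

Left side: [L T^-2]
Right side: [L T^-3]

The two sides have different dimensions, so the equation is NOT dimensionally consistent.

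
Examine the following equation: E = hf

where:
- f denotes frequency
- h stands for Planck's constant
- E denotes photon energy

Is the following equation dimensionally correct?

Yes

f (frequency) has dimensions [T^-1].
h (Planck's constant) has dimensions [L^2 M T^-1].
E (photon energy) has dimensions [L^2 M T^-2].

Left side: [L^2 M T^-2]
Right side: [L^2 M T^-2]

Both sides have the same dimensions, so the equation is dimensionally consistent.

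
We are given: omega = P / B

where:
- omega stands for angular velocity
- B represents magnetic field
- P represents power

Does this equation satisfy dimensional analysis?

No

omega (angular velocity) has dimensions [T^-1].
B (magnetic field) has dimensions [I^-1 M T^-2].
P (power) has dimensions [L^2 M T^-3].

Left side: [T^-1]
Right side: [I L^2 T^-1]

The two sides have different dimensions, so the equation is NOT dimensionally consistent.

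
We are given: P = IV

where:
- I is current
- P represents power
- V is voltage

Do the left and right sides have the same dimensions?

Yes

I (current) has dimensions [I].
P (power) has dimensions [L^2 M T^-3].
V (voltage) has dimensions [I^-1 L^2 M T^-3].

Left side: [L^2 M T^-3]
Right side: [L^2 M T^-3]

Both sides have the same dimensions, so the equation is dimensionally consistent.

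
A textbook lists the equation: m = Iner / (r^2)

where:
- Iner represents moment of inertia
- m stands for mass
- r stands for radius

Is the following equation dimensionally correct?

Yes

Iner (moment of inertia) has dimensions [L^2 M].
m (mass) has dimensions [M].
r (radius) has dimensions [L].

Left side: [M]
Right side: [M]

Both sides have the same dimensions, so the equation is dimensionally consistent.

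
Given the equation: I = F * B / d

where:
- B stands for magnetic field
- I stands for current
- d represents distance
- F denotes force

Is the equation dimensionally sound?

No

B (magnetic field) has dimensions [I^-1 M T^-2].
I (current) has dimensions [I].
d (distance) has dimensions [L].
F (force) has dimensions [L M T^-2].

Left side: [I]
Right side: [I^-1 M^2 T^-4]

The two sides have different dimensions, so the equation is NOT dimensionally consistent.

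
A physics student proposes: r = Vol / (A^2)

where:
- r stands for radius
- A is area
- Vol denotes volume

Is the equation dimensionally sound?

No

r (radius) has dimensions [L].
A (area) has dimensions [L^2].
Vol (volume) has dimensions [L^3].

Left side: [L]
Right side: [L^-1]

The two sides have different dimensions, so the equation is NOT dimensionally consistent.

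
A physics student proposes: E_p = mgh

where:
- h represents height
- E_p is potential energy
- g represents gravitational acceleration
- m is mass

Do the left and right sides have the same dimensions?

Yes

h (height) has dimensions [L].
E_p (potential energy) has dimensions [L^2 M T^-2].
g (gravitational acceleration) has dimensions [L T^-2].
m (mass) has dimensions [M].

Left side: [L^2 M T^-2]
Right side: [L^2 M T^-2]

Both sides have the same dimensions, so the equation is dimensionally consistent.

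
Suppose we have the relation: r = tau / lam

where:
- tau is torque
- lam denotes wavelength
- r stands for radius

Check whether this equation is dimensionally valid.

No

tau (torque) has dimensions [L^2 M T^-2].
lam (wavelength) has dimensions [L].
r (radius) has dimensions [L].

Left side: [L]
Right side: [L M T^-2]

The two sides have different dimensions, so the equation is NOT dimensionally consistent.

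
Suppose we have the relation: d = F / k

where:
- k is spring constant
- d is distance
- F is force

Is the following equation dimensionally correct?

Yes

k (spring constant) has dimensions [M T^-2].
d (distance) has dimensions [L].
F (force) has dimensions [L M T^-2].

Left side: [L]
Right side: [L]

Both sides have the same dimensions, so the equation is dimensionally consistent.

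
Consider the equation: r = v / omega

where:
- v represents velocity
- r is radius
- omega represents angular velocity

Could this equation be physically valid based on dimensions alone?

Yes

v (velocity) has dimensions [L T^-1].
r (radius) has dimensions [L].
omega (angular velocity) has dimensions [T^-1].

Left side: [L]
Right side: [L]

Both sides have the same dimensions, so the equation is dimensionally consistent.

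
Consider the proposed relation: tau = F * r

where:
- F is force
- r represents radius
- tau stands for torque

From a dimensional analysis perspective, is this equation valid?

Yes

F (force) has dimensions [L M T^-2].
r (radius) has dimensions [L].
tau (torque) has dimensions [L^2 M T^-2].

Left side: [L^2 M T^-2]
Right side: [L^2 M T^-2]

Both sides have the same dimensions, so the equation is dimensionally consistent.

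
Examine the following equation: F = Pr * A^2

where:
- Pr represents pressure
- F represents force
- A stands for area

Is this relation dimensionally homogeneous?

No

Pr (pressure) has dimensions [L^-1 M T^-2].
F (force) has dimensions [L M T^-2].
A (area) has dimensions [L^2].

Left side: [L M T^-2]
Right side: [L^3 M T^-2]

The two sides have different dimensions, so the equation is NOT dimensionally consistent.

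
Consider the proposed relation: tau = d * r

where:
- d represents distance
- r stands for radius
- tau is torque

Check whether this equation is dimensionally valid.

No

d (distance) has dimensions [L].
r (radius) has dimensions [L].
tau (torque) has dimensions [L^2 M T^-2].

Left side: [L^2 M T^-2]
Right side: [L^2]

The two sides have different dimensions, so the equation is NOT dimensionally consistent.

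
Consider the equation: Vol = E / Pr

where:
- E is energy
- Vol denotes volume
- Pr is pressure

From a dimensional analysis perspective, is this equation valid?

Yes

E (energy) has dimensions [L^2 M T^-2].
Vol (volume) has dimensions [L^3].
Pr (pressure) has dimensions [L^-1 M T^-2].

Left side: [L^3]
Right side: [L^3]

Both sides have the same dimensions, so the equation is dimensionally consistent.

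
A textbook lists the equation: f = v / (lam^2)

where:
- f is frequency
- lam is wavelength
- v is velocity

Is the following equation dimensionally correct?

No

f (frequency) has dimensions [T^-1].
lam (wavelength) has dimensions [L].
v (velocity) has dimensions [L T^-1].

Left side: [T^-1]
Right side: [L^-1 T^-1]

The two sides have different dimensions, so the equation is NOT dimensionally consistent.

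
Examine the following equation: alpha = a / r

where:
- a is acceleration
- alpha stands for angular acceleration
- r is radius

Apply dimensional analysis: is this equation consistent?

Yes

a (acceleration) has dimensions [L T^-2].
alpha (angular acceleration) has dimensions [T^-2].
r (radius) has dimensions [L].

Left side: [T^-2]
Right side: [T^-2]

Both sides have the same dimensions, so the equation is dimensionally consistent.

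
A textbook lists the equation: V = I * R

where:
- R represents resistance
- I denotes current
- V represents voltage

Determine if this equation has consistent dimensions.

Yes

R (resistance) has dimensions [I^-2 L^2 M T^-3].
I (current) has dimensions [I].
V (voltage) has dimensions [I^-1 L^2 M T^-3].

Left side: [I^-1 L^2 M T^-3]
Right side: [I^-1 L^2 M T^-3]

Both sides have the same dimensions, so the equation is dimensionally consistent.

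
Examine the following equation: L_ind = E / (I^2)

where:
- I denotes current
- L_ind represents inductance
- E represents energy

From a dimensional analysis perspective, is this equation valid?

Yes

I (current) has dimensions [I].
L_ind (inductance) has dimensions [I^-2 L^2 M T^-2].
E (energy) has dimensions [L^2 M T^-2].

Left side: [I^-2 L^2 M T^-2]
Right side: [I^-2 L^2 M T^-2]

Both sides have the same dimensions, so the equation is dimensionally consistent.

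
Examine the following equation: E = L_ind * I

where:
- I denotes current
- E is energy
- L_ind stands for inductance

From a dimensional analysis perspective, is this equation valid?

No

I (current) has dimensions [I].
E (energy) has dimensions [L^2 M T^-2].
L_ind (inductance) has dimensions [I^-2 L^2 M T^-2].

Left side: [L^2 M T^-2]
Right side: [I^-1 L^2 M T^-2]

The two sides have different dimensions, so the equation is NOT dimensionally consistent.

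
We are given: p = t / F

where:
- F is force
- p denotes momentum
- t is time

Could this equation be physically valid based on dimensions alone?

No

F (force) has dimensions [L M T^-2].
p (momentum) has dimensions [L M T^-1].
t (time) has dimensions [T].

Left side: [L M T^-1]
Right side: [L^-1 M^-1 T^3]

The two sides have different dimensions, so the equation is NOT dimensionally consistent.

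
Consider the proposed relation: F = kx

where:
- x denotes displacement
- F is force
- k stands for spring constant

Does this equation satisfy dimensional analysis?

Yes

x (displacement) has dimensions [L].
F (force) has dimensions [L M T^-2].
k (spring constant) has dimensions [M T^-2].

Left side: [L M T^-2]
Right side: [L M T^-2]

Both sides have the same dimensions, so the equation is dimensionally consistent.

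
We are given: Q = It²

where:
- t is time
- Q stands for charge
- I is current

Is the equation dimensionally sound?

No

t (time) has dimensions [T].
Q (charge) has dimensions [I T].
I (current) has dimensions [I].

Left side: [I T]
Right side: [I T^2]

The two sides have different dimensions, so the equation is NOT dimensionally consistent.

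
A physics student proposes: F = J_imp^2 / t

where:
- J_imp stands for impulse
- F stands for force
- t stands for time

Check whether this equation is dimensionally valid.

No

J_imp (impulse) has dimensions [L M T^-1].
F (force) has dimensions [L M T^-2].
t (time) has dimensions [T].

Left side: [L M T^-2]
Right side: [L^2 M^2 T^-3]

The two sides have different dimensions, so the equation is NOT dimensionally consistent.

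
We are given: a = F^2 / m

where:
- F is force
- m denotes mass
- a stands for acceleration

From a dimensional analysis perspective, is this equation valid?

No

F (force) has dimensions [L M T^-2].
m (mass) has dimensions [M].
a (acceleration) has dimensions [L T^-2].

Left side: [L T^-2]
Right side: [L^2 M T^-4]

The two sides have different dimensions, so the equation is NOT dimensionally consistent.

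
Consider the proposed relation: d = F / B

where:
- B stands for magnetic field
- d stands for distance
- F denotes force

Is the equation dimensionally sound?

No

B (magnetic field) has dimensions [I^-1 M T^-2].
d (distance) has dimensions [L].
F (force) has dimensions [L M T^-2].

Left side: [L]
Right side: [I L]

The two sides have different dimensions, so the equation is NOT dimensionally consistent.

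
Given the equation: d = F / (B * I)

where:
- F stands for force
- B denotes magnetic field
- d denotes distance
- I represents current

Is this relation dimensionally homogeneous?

Yes

F (force) has dimensions [L M T^-2].
B (magnetic field) has dimensions [I^-1 M T^-2].
d (distance) has dimensions [L].
I (current) has dimensions [I].

Left side: [L]
Right side: [L]

Both sides have the same dimensions, so the equation is dimensionally consistent.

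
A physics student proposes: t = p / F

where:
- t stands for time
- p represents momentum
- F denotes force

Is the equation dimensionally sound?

Yes

t (time) has dimensions [T].
p (momentum) has dimensions [L M T^-1].
F (force) has dimensions [L M T^-2].

Left side: [T]
Right side: [T]

Both sides have the same dimensions, so the equation is dimensionally consistent.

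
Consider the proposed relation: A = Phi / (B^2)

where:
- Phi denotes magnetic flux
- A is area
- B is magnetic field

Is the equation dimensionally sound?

No

Phi (magnetic flux) has dimensions [I^-1 L^2 M T^-2].
A (area) has dimensions [L^2].
B (magnetic field) has dimensions [I^-1 M T^-2].

Left side: [L^2]
Right side: [I L^2 M^-1 T^2]

The two sides have different dimensions, so the equation is NOT dimensionally consistent.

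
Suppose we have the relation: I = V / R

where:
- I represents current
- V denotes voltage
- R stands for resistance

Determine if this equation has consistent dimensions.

Yes

I (current) has dimensions [I].
V (voltage) has dimensions [I^-1 L^2 M T^-3].
R (resistance) has dimensions [I^-2 L^2 M T^-3].

Left side: [I]
Right side: [I]

Both sides have the same dimensions, so the equation is dimensionally consistent.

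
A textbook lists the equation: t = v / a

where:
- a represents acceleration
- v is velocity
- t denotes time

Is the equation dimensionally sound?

Yes

a (acceleration) has dimensions [L T^-2].
v (velocity) has dimensions [L T^-1].
t (time) has dimensions [T].

Left side: [T]
Right side: [T]

Both sides have the same dimensions, so the equation is dimensionally consistent.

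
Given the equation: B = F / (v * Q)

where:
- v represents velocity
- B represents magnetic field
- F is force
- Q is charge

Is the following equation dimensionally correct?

Yes

v (velocity) has dimensions [L T^-1].
B (magnetic field) has dimensions [I^-1 M T^-2].
F (force) has dimensions [L M T^-2].
Q (charge) has dimensions [I T].

Left side: [I^-1 M T^-2]
Right side: [I^-1 M T^-2]

Both sides have the same dimensions, so the equation is dimensionally consistent.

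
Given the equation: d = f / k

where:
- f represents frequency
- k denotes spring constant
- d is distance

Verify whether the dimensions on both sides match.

No

f (frequency) has dimensions [T^-1].
k (spring constant) has dimensions [M T^-2].
d (distance) has dimensions [L].

Left side: [L]
Right side: [M^-1 T]

The two sides have different dimensions, so the equation is NOT dimensionally consistent.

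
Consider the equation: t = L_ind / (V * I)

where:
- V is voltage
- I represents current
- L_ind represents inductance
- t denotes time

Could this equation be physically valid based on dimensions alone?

No

V (voltage) has dimensions [I^-1 L^2 M T^-3].
I (current) has dimensions [I].
L_ind (inductance) has dimensions [I^-2 L^2 M T^-2].
t (time) has dimensions [T].

Left side: [T]
Right side: [I^-2 T]

The two sides have different dimensions, so the equation is NOT dimensionally consistent.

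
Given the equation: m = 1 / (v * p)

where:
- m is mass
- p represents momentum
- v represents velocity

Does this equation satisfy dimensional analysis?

No

m (mass) has dimensions [M].
p (momentum) has dimensions [L M T^-1].
v (velocity) has dimensions [L T^-1].

Left side: [M]
Right side: [L^-2 M^-1 T^2]

The two sides have different dimensions, so the equation is NOT dimensionally consistent.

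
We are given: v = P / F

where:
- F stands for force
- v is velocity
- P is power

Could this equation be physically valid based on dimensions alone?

Yes

F (force) has dimensions [L M T^-2].
v (velocity) has dimensions [L T^-1].
P (power) has dimensions [L^2 M T^-3].

Left side: [L T^-1]
Right side: [L T^-1]

Both sides have the same dimensions, so the equation is dimensionally consistent.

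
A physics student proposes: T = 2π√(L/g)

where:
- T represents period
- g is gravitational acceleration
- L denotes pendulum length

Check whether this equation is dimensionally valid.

Yes

T (period) has dimensions [T].
g (gravitational acceleration) has dimensions [L T^-2].
L (pendulum length) has dimensions [L].

Left side: [T]
Right side: [T]

Both sides have the same dimensions, so the equation is dimensionally consistent.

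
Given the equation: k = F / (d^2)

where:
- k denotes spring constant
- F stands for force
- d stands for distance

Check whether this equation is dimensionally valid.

No

k (spring constant) has dimensions [M T^-2].
F (force) has dimensions [L M T^-2].
d (distance) has dimensions [L].

Left side: [M T^-2]
Right side: [L^-1 M T^-2]

The two sides have different dimensions, so the equation is NOT dimensionally consistent.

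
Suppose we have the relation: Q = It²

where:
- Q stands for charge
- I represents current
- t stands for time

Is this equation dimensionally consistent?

No

Q (charge) has dimensions [I T].
I (current) has dimensions [I].
t (time) has dimensions [T].

Left side: [I T]
Right side: [I T^2]

The two sides have different dimensions, so the equation is NOT dimensionally consistent.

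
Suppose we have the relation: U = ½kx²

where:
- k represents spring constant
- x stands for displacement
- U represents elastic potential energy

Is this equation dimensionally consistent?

Yes

k (spring constant) has dimensions [M T^-2].
x (displacement) has dimensions [L].
U (elastic potential energy) has dimensions [L^2 M T^-2].

Left side: [L^2 M T^-2]
Right side: [L^2 M T^-2]

Both sides have the same dimensions, so the equation is dimensionally consistent.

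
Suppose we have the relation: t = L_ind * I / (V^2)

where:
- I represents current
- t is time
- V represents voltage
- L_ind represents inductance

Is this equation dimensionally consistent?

No

I (current) has dimensions [I].
t (time) has dimensions [T].
V (voltage) has dimensions [I^-1 L^2 M T^-3].
L_ind (inductance) has dimensions [I^-2 L^2 M T^-2].

Left side: [T]
Right side: [I L^-2 M^-1 T^4]

The two sides have different dimensions, so the equation is NOT dimensionally consistent.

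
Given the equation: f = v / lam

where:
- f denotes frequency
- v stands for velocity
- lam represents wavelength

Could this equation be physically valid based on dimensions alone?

Yes

f (frequency) has dimensions [T^-1].
v (velocity) has dimensions [L T^-1].
lam (wavelength) has dimensions [L].

Left side: [T^-1]
Right side: [T^-1]

Both sides have the same dimensions, so the equation is dimensionally consistent.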